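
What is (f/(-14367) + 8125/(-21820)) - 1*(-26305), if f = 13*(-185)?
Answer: 1649247201385/62697588 ≈ 26305.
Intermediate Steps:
f = -2405
(f/(-14367) + 8125/(-21820)) - 1*(-26305) = (-2405/(-14367) + 8125/(-21820)) - 1*(-26305) = (-2405*(-1/14367) + 8125*(-1/21820)) + 26305 = (2405/14367 - 1625/4364) + 26305 = -12850955/62697588 + 26305 = 1649247201385/62697588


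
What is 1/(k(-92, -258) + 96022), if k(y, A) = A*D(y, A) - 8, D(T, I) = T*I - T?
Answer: -1/6051610 ≈ -1.6525e-7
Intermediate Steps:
D(T, I) = -T + I*T (D(T, I) = I*T - T = -T + I*T)
k(y, A) = -8 + A*y*(-1 + A) (k(y, A) = A*(y*(-1 + A)) - 8 = A*y*(-1 + A) - 8 = -8 + A*y*(-1 + A))
1/(k(-92, -258) + 96022) = 1/((-8 - 258*(-92)*(-1 - 258)) + 96022) = 1/((-8 - 258*(-92)*(-259)) + 96022) = 1/((-8 - 6147624) + 96022) = 1/(-6147632 + 96022) = 1/(-6051610) = -1/6051610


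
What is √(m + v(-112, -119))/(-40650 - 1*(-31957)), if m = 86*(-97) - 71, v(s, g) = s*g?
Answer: -√4915/8693 ≈ -0.0080648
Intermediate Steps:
v(s, g) = g*s
m = -8413 (m = -8342 - 71 = -8413)
√(m + v(-112, -119))/(-40650 - 1*(-31957)) = √(-8413 - 119*(-112))/(-40650 - 1*(-31957)) = √(-8413 + 13328)/(-40650 + 31957) = √4915/(-8693) = √4915*(-1/8693) = -√4915/8693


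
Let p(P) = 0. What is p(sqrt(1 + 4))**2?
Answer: 0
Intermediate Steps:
p(sqrt(1 + 4))**2 = 0**2 = 0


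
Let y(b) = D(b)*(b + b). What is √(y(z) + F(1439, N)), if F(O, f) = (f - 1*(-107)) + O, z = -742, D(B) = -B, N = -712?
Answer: I*√1100294 ≈ 1048.9*I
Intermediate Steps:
F(O, f) = 107 + O + f (F(O, f) = (f + 107) + O = (107 + f) + O = 107 + O + f)
y(b) = -2*b² (y(b) = (-b)*(b + b) = (-b)*(2*b) = -2*b²)
√(y(z) + F(1439, N)) = √(-2*(-742)² + (107 + 1439 - 712)) = √(-2*550564 + 834) = √(-1101128 + 834) = √(-1100294) = I*√1100294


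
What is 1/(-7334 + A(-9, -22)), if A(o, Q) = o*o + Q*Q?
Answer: -1/6769 ≈ -0.00014773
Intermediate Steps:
A(o, Q) = Q² + o² (A(o, Q) = o² + Q² = Q² + o²)
1/(-7334 + A(-9, -22)) = 1/(-7334 + ((-22)² + (-9)²)) = 1/(-7334 + (484 + 81)) = 1/(-7334 + 565) = 1/(-6769) = -1/6769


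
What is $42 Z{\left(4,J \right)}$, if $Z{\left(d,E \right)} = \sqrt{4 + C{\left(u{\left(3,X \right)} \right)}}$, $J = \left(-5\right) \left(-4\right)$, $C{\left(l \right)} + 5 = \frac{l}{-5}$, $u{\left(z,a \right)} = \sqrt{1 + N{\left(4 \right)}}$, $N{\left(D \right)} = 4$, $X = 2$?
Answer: $\frac{42 \sqrt{-25 - 5 \sqrt{5}}}{5} \approx 50.526 i$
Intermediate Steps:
$u{\left(z,a \right)} = \sqrt{5}$ ($u{\left(z,a \right)} = \sqrt{1 + 4} = \sqrt{5}$)
$C{\left(l \right)} = -5 - \frac{l}{5}$ ($C{\left(l \right)} = -5 + \frac{l}{-5} = -5 + l \left(- \frac{1}{5}\right) = -5 - \frac{l}{5}$)
$J = 20$
$Z{\left(d,E \right)} = \sqrt{-1 - \frac{\sqrt{5}}{5}}$ ($Z{\left(d,E \right)} = \sqrt{4 - \left(5 + \frac{\sqrt{5}}{5}\right)} = \sqrt{-1 - \frac{\sqrt{5}}{5}}$)
$42 Z{\left(4,J \right)} = 42 \frac{\sqrt{-25 - 5 \sqrt{5}}}{5} = \frac{42 \sqrt{-25 - 5 \sqrt{5}}}{5}$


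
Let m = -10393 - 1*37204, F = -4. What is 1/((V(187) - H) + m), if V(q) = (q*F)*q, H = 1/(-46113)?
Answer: -46113/8644942448 ≈ -5.3341e-6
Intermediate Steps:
H = -1/46113 ≈ -2.1686e-5
m = -47597 (m = -10393 - 37204 = -47597)
V(q) = -4*q**2 (V(q) = (q*(-4))*q = (-4*q)*q = -4*q**2)
1/((V(187) - H) + m) = 1/((-4*187**2 - 1*(-1/46113)) - 47597) = 1/((-4*34969 + 1/46113) - 47597) = 1/((-139876 + 1/46113) - 47597) = 1/(-6450101987/46113 - 47597) = 1/(-8644942448/46113) = -46113/8644942448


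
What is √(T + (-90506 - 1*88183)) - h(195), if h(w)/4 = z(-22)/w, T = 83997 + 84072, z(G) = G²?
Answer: -1936/195 + 6*I*√295 ≈ -9.9282 + 103.05*I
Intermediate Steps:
T = 168069
h(w) = 1936/w (h(w) = 4*((-22)²/w) = 4*(484/w) = 1936/w)
√(T + (-90506 - 1*88183)) - h(195) = √(168069 + (-90506 - 1*88183)) - 1936/195 = √(168069 + (-90506 - 88183)) - 1936/195 = √(168069 - 178689) - 1*1936/195 = √(-10620) - 1936/195 = 6*I*√295 - 1936/195 = -1936/195 + 6*I*√295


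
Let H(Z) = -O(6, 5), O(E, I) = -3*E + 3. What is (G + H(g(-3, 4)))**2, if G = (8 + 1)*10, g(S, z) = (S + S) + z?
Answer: 11025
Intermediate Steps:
g(S, z) = z + 2*S (g(S, z) = 2*S + z = z + 2*S)
O(E, I) = 3 - 3*E
G = 90 (G = 9*10 = 90)
H(Z) = 15 (H(Z) = -(3 - 3*6) = -(3 - 18) = -1*(-15) = 15)
(G + H(g(-3, 4)))**2 = (90 + 15)**2 = 105**2 = 11025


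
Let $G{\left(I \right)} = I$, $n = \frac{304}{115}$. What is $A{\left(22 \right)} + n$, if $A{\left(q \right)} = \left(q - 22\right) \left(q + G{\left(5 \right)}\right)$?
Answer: $\frac{304}{115} \approx 2.6435$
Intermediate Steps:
$n = \frac{304}{115}$ ($n = 304 \cdot \frac{1}{115} = \frac{304}{115} \approx 2.6435$)
$A{\left(q \right)} = \left(-22 + q\right) \left(5 + q\right)$ ($A{\left(q \right)} = \left(q - 22\right) \left(q + 5\right) = \left(-22 + q\right) \left(5 + q\right)$)
$A{\left(22 \right)} + n = \left(-110 + 22^{2} - 374\right) + \frac{304}{115} = \left(-110 + 484 - 374\right) + \frac{304}{115} = 0 + \frac{304}{115} = \frac{304}{115}$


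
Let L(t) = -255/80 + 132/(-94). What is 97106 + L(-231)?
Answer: 73020259/752 ≈ 97101.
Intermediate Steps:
L(t) = -3453/752 (L(t) = -255*1/80 + 132*(-1/94) = -51/16 - 66/47 = -3453/752)
97106 + L(-231) = 97106 - 3453/752 = 73020259/752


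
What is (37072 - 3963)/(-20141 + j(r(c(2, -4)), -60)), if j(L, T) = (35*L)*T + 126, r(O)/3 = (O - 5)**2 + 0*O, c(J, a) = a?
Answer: -33109/530315 ≈ -0.062433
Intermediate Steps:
r(O) = 3*(-5 + O)**2 (r(O) = 3*((O - 5)**2 + 0*O) = 3*((-5 + O)**2 + 0) = 3*(-5 + O)**2)
j(L, T) = 126 + 35*L*T (j(L, T) = 35*L*T + 126 = 126 + 35*L*T)
(37072 - 3963)/(-20141 + j(r(c(2, -4)), -60)) = (37072 - 3963)/(-20141 + (126 + 35*(3*(-5 - 4)**2)*(-60))) = 33109/(-20141 + (126 + 35*(3*(-9)**2)*(-60))) = 33109/(-20141 + (126 + 35*(3*81)*(-60))) = 33109/(-20141 + (126 + 35*243*(-60))) = 33109/(-20141 + (126 - 510300)) = 33109/(-20141 - 510174) = 33109/(-530315) = 33109*(-1/530315) = -33109/530315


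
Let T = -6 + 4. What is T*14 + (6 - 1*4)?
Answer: -26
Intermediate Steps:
T = -2
T*14 + (6 - 1*4) = -2*14 + (6 - 1*4) = -28 + (6 - 4) = -28 + 2 = -26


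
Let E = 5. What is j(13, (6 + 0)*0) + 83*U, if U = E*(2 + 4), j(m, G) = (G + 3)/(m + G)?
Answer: 32373/13 ≈ 2490.2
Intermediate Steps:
j(m, G) = (3 + G)/(G + m)
U = 30 (U = 5*(2 + 4) = 5*6 = 30)
j(13, (6 + 0)*0) + 83*U = (3 + (6 + 0)*0)/((6 + 0)*0 + 13) + 83*30 = (3 + 6*0)/(6*0 + 13) + 2490 = (3 + 0)/(0 + 13) + 2490 = 3/13 + 2490 = 32373/13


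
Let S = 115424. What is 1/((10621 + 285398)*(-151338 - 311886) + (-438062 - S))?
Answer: -1/137123658742 ≈ -7.2927e-12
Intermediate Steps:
1/((10621 + 285398)*(-151338 - 311886) + (-438062 - S)) = 1/((10621 + 285398)*(-151338 - 311886) + (-438062 - 1*115424)) = 1/(296019*(-463224) + (-438062 - 115424)) = 1/(-137123105256 - 553486) = 1/(-137123658742) = -1/137123658742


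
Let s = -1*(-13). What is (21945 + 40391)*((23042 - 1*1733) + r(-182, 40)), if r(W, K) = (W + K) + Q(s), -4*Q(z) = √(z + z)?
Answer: 1319466112 - 15584*√26 ≈ 1.3194e+9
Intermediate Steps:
s = 13
Q(z) = -√2*√z/4 (Q(z) = -√(z + z)/4 = -√2*√z/4)
r(W, K) = K + W - √26/4 (r(W, K) = (W + K) - √2*√13/4 = (K + W) - √26/4 = K + W - √26/4)
(21945 + 40391)*((23042 - 1*1733) + r(-182, 40)) = (21945 + 40391)*((23042 - 1*1733) + (40 - 182 - √26/4)) = 62336*((23042 - 1733) + (-142 - √26/4)) = 62336*(21309 + (-142 - √26/4)) = 62336*(21167 - √26/4) = 1319466112 - 15584*√26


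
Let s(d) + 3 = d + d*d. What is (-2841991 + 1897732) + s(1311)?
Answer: 775770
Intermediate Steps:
s(d) = -3 + d + d² (s(d) = -3 + (d + d*d) = -3 + (d + d²) = -3 + d + d²)
(-2841991 + 1897732) + s(1311) = (-2841991 + 1897732) + (-3 + 1311 + 1311²) = -944259 + (-3 + 1311 + 1718721) = -944259 + 1720029 = 775770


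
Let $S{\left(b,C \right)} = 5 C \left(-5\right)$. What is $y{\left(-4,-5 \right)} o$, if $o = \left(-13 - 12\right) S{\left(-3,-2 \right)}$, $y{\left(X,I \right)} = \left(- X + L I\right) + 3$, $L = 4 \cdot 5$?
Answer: $116250$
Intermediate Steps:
$L = 20$
$S{\left(b,C \right)} = - 25 C$
$y{\left(X,I \right)} = 3 - X + 20 I$ ($y{\left(X,I \right)} = \left(- X + 20 I\right) + 3 = 3 - X + 20 I$)
$o = -1250$ ($o = \left(-13 - 12\right) \left(\left(-25\right) \left(-2\right)\right) = \left(-25\right) 50 = -1250$)
$y{\left(-4,-5 \right)} o = \left(3 - -4 + 20 \left(-5\right)\right) \left(-1250\right) = \left(3 + 4 - 100\right) \left(-1250\right) = \left(-93\right) \left(-1250\right) = 116250$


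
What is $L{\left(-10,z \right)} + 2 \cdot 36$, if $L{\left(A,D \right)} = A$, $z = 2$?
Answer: $62$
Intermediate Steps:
$L{\left(-10,z \right)} + 2 \cdot 36 = -10 + 2 \cdot 36 = -10 + 72 = 62$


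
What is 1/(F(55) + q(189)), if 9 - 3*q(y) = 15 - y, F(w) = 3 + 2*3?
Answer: 1/70 ≈ 0.014286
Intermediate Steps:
F(w) = 9 (F(w) = 3 + 6 = 9)
q(y) = -2 + y/3 (q(y) = 3 - (15 - y)/3 = 3 + (-5 + y/3) = -2 + y/3)
1/(F(55) + q(189)) = 1/(9 + (-2 + (⅓)*189)) = 1/(9 + (-2 + 63)) = 1/(9 + 61) = 1/70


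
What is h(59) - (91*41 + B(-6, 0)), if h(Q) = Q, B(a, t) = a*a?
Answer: -3708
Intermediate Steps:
B(a, t) = a²
h(59) - (91*41 + B(-6, 0)) = 59 - (91*41 + (-6)²) = 59 - (3731 + 36) = 59 - 1*3767 = 59 - 3767 = -3708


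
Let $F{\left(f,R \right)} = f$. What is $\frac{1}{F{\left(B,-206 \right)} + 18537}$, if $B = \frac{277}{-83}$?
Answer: $\frac{83}{1538294} \approx 5.3956 \cdot 10^{-5}$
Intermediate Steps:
$B = - \frac{277}{83}$ ($B = 277 \left(- \frac{1}{83}\right) = - \frac{277}{83} \approx -3.3373$)
$\frac{1}{F{\left(B,-206 \right)} + 18537} = \frac{1}{- \frac{277}{83} + 18537} = \frac{1}{\frac{1538294}{83}} = \frac{83}{1538294}$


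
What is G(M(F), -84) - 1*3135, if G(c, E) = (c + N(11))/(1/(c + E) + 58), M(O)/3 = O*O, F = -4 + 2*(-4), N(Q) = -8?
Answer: -63132423/20185 ≈ -3127.7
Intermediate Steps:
F = -12 (F = -4 - 8 = -12)
M(O) = 3*O² (M(O) = 3*(O*O) = 3*O²)
G(c, E) = (-8 + c)/(58 + 1/(E + c)) (G(c, E) = (c - 8)/(1/(c + E) + 58) = (-8 + c)/(1/(E + c) + 58) = (-8 + c)/(58 + 1/(E + c)))
G(M(F), -84) - 1*3135 = ((3*(-12)²)² - 8*(-84) - 24*(-12)² - 252*(-12)²)/(1 + 58*(-84) + 58*(3*(-12)²)) - 1*3135 = ((3*144)² + 672 - 24*144 - 252*144)/(1 - 4872 + 58*(3*144)) - 3135 = (432² + 672 - 8*432 - 84*432)/(1 - 4872 + 58*432) - 3135 = (186624 + 672 - 3456 - 36288)/(1 - 4872 + 25056) - 3135 = 147552/20185 - 3135 = -63132423/20185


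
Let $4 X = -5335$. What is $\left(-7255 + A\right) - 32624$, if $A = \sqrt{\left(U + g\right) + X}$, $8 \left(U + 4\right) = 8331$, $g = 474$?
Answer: $-39879 + \frac{7 \sqrt{58}}{4} \approx -39866.0$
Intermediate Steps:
$U = \frac{8299}{8}$ ($U = -4 + \frac{1}{8} \cdot 8331 = -4 + \frac{8331}{8} = \frac{8299}{8} \approx 1037.4$)
$X = - \frac{5335}{4}$ ($X = \frac{1}{4} \left(-5335\right) = - \frac{5335}{4} \approx -1333.8$)
$A = \frac{7 \sqrt{58}}{4}$ ($A = \sqrt{\left(\frac{8299}{8} + 474\right) - \frac{5335}{4}} = \sqrt{\frac{12091}{8} - \frac{5335}{4}} = \sqrt{\frac{1421}{8}} = \frac{7 \sqrt{58}}{4} \approx 13.328$)
$\left(-7255 + A\right) - 32624 = \left(-7255 + \frac{7 \sqrt{58}}{4}\right) - 32624 = -39879 + \frac{7 \sqrt{58}}{4}$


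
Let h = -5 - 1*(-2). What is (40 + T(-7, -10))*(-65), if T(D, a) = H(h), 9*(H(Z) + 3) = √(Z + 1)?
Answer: -2405 - 65*I*√2/9 ≈ -2405.0 - 10.214*I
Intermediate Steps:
h = -3 (h = -5 + 2 = -3)
H(Z) = -3 + √(1 + Z)/9 (H(Z) = -3 + √(Z + 1)/9 = -3 + √(1 + Z)/9)
T(D, a) = -3 + I*√2/9 (T(D, a) = -3 + √(1 - 3)/9 = -3 + √(-2)/9 = -3 + (I*√2)/9 = -3 + I*√2/9)
(40 + T(-7, -10))*(-65) = (40 + (-3 + I*√2/9))*(-65) = (37 + I*√2/9)*(-65) = -2405 - 65*I*√2/9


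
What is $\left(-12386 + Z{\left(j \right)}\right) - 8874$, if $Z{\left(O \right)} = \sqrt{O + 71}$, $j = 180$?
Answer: $-21260 + \sqrt{251} \approx -21244.0$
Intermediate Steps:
$Z{\left(O \right)} = \sqrt{71 + O}$
$\left(-12386 + Z{\left(j \right)}\right) - 8874 = \left(-12386 + \sqrt{71 + 180}\right) - 8874 = \left(-12386 + \sqrt{251}\right) - 8874 = -21260 + \sqrt{251}$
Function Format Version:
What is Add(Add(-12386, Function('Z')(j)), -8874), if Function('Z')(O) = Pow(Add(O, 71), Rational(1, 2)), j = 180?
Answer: Add(-21260, Pow(251, Rational(1, 2))) ≈ -21244.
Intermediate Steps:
Function('Z')(O) = Pow(Add(71, O), Rational(1, 2))
Add(Add(-12386, Function('Z')(j)), -8874) = Add(Add(-12386, Pow(Add(71, 180), Rational(1, 2))), -8874) = Add(Add(-12386, Pow(251, Rational(1, 2))), -8874) = Add(-21260, Pow(251, Rational(1, 2)))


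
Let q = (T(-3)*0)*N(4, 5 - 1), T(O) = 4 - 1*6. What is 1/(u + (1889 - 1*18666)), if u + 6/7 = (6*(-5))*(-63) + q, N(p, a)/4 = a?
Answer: -7/104215 ≈ -6.7169e-5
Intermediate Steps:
N(p, a) = 4*a
T(O) = -2 (T(O) = 4 - 6 = -2)
q = 0 (q = (-2*0)*(4*(5 - 1)) = 0*(4*4) = 0*16 = 0)
u = 13224/7 (u = -6/7 + ((6*(-5))*(-63) + 0) = -6/7 + (-30*(-63) + 0) = -6/7 + (1890 + 0) = -6/7 + 1890 = 13224/7 ≈ 1889.1)
1/(u + (1889 - 1*18666)) = 1/(13224/7 + (1889 - 1*18666)) = 1/(13224/7 + (1889 - 18666)) = 1/(13224/7 - 16777) = 1/(-104215/7) = -7/104215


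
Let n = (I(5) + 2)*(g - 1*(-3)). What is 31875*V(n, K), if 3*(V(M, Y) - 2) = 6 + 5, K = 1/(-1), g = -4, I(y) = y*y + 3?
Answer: 180625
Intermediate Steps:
I(y) = 3 + y**2 (I(y) = y**2 + 3 = 3 + y**2)
K = -1 (K = 1*(-1) = -1)
n = -30 (n = ((3 + 5**2) + 2)*(-4 - 1*(-3)) = ((3 + 25) + 2)*(-4 + 3) = (28 + 2)*(-1) = 30*(-1) = -30)
V(M, Y) = 17/3 (V(M, Y) = 2 + (6 + 5)/3 = 2 + (1/3)*11 = 2 + 11/3 = 17/3)
31875*V(n, K) = 31875*(17/3) = 180625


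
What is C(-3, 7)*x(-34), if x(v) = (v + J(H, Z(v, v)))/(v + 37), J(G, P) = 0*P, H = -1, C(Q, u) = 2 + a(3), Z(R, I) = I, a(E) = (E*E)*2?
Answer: -680/3 ≈ -226.67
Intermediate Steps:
a(E) = 2*E**2 (a(E) = E**2*2 = 2*E**2)
C(Q, u) = 20 (C(Q, u) = 2 + 2*3**2 = 2 + 2*9 = 2 + 18 = 20)
J(G, P) = 0
x(v) = v/(37 + v) (x(v) = (v + 0)/(v + 37) = v/(37 + v))
C(-3, 7)*x(-34) = 20*(-34/(37 - 34)) = 20*(-34/3) = -680/3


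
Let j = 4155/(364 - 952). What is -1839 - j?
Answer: -359059/196 ≈ -1831.9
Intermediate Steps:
j = -1385/196 (j = 4155/(-588) = 4155*(-1/588) = -1385/196 ≈ -7.0663)
-1839 - j = -1839 - 1*(-1385/196) = -1839 + 1385/196 = -359059/196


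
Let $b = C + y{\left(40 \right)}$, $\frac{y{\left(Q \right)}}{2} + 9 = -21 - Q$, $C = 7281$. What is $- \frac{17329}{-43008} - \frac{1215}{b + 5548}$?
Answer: $\frac{167632961}{545728512} \approx 0.30717$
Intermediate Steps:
$y{\left(Q \right)} = -60 - 2 Q$ ($y{\left(Q \right)} = -18 + 2 \left(-21 - Q\right) = -18 - \left(42 + 2 Q\right) = -60 - 2 Q$)
$b = 7141$ ($b = 7281 - 140 = 7141$)
$- \frac{17329}{-43008} - \frac{1215}{b + 5548} = - \frac{17329}{-43008} - \frac{1215}{7141 + 5548} = \left(-17329\right) \left(- \frac{1}{43008}\right) - \frac{1215}{12689} = \frac{17329}{43008} - \frac{1215}{12689} = \frac{167632961}{545728512}$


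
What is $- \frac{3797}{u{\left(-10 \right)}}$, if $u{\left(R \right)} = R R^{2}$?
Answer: $\frac{3797}{1000} \approx 3.797$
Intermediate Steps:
$u{\left(R \right)} = R^{3}$
$- \frac{3797}{u{\left(-10 \right)}} = - \frac{3797}{\left(-10\right)^{3}} = - \frac{3797}{-1000} = \left(-3797\right) \left(- \frac{1}{1000}\right) = \frac{3797}{1000}$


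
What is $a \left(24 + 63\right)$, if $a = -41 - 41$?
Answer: $-7134$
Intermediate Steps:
$a = -82$
$a \left(24 + 63\right) = - 82 \left(24 + 63\right) = \left(-82\right) 87 = -7134$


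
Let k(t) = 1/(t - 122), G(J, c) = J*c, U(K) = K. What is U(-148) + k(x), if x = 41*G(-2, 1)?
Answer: -30193/204 ≈ -148.00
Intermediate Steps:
x = -82 (x = 41*(-2*1) = 41*(-2) = -82)
k(t) = 1/(-122 + t)
U(-148) + k(x) = -148 + 1/(-122 - 82) = -148 + 1/(-204) = -148 - 1/204 = -30193/204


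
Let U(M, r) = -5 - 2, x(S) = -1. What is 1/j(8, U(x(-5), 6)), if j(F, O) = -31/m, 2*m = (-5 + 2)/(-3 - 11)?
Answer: -3/868 ≈ -0.0034562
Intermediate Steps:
U(M, r) = -7
m = 3/28 (m = ((-5 + 2)/(-3 - 11))/2 = (-3/(-14))/2 = (-3*(-1/14))/2 = (½)*(3/14) = 3/28 ≈ 0.10714)
j(F, O) = -868/3 (j(F, O) = -31/3/28 = -31*28/3 = -868/3)
1/j(8, U(x(-5), 6)) = 1/(-868/3) = -3/868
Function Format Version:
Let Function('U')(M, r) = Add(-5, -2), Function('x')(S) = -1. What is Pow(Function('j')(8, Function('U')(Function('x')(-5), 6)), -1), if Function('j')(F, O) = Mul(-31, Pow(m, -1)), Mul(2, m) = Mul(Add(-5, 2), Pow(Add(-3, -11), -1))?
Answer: Rational(-3, 868) ≈ -0.0034562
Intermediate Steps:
Function('U')(M, r) = -7
m = Rational(3, 28) (m = Mul(Rational(1, 2), Mul(Add(-5, 2), Pow(Add(-3, -11), -1))) = Mul(Rational(1, 2), Mul(-3, Pow(-14, -1))) = Mul(Rational(1, 2), Mul(-3, Rational(-1, 14))) = Mul(Rational(1, 2), Rational(3, 14)) = Rational(3, 28) ≈ 0.10714)
Function('j')(F, O) = Rational(-868, 3) (Function('j')(F, O) = Mul(-31, Pow(Rational(3, 28), -1)) = Mul(-31, Rational(28, 3)) = Rational(-868, 3))
Pow(Function('j')(8, Function('U')(Function('x')(-5), 6)), -1) = Pow(Rational(-868, 3), -1) = Rational(-3, 868)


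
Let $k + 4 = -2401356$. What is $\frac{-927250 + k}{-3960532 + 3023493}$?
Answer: $\frac{3328610}{937039} \approx 3.5523$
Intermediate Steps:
$k = -2401360$ ($k = -4 - 2401356 = -2401360$)
$\frac{-927250 + k}{-3960532 + 3023493} = \frac{-927250 - 2401360}{-3960532 + 3023493} = - \frac{3328610}{-937039} = \left(-3328610\right) \left(- \frac{1}{937039}\right) = \frac{3328610}{937039}$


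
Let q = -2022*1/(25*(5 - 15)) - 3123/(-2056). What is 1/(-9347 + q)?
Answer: -257000/2399710009 ≈ -0.00010710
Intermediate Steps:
q = 2468991/257000 (q = -2022/(25*(-10)) - 3123*(-1/2056) = -2022/(-250) + 3123/2056 = -2022*(-1/250) + 3123/2056 = 1011/125 + 3123/2056 = 2468991/257000 ≈ 9.6070)
1/(-9347 + q) = 1/(-9347 + 2468991/257000) = 1/(-2399710009/257000) = -257000/2399710009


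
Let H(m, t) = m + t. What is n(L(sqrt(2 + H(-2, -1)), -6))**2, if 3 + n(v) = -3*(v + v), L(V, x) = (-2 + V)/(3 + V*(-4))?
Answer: -27/25 - 36*I/25 ≈ -1.08 - 1.44*I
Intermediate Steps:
L(V, x) = (-2 + V)/(3 - 4*V)
n(v) = -3 - 6*v (n(v) = -3 - 3*(v + v) = -3 - 6*v)
n(L(sqrt(2 + H(-2, -1)), -6))**2 = (-3 - 6*(2 - sqrt(2 + (-2 - 1)))/(-3 + 4*sqrt(2 + (-2 - 1))))**2 = (-3 - 6*(2 - sqrt(2 - 3))/(-3 + 4*sqrt(2 - 3)))**2 = (-3 - 6*(2 - sqrt(-1))/(-3 + 4*sqrt(-1)))**2 = (-3 - 6*(2 - I)/(-3 + 4*I))**2 = (-3 - 6*(-3 - 4*I)/25*(2 - I))**2 = (-3 - 6*(-3 - 4*I)*(2 - I)/25)**2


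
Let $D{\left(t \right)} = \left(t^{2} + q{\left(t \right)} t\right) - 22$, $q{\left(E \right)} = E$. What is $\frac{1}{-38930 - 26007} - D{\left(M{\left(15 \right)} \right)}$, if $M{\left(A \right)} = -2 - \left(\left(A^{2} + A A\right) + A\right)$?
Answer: $- \frac{28322662173}{64937} \approx -4.3616 \cdot 10^{5}$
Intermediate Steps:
$M{\left(A \right)} = -2 - A - 2 A^{2}$ ($M{\left(A \right)} = -2 - \left(\left(A^{2} + A^{2}\right) + A\right) = -2 - \left(2 A^{2} + A\right) = -2 - \left(A + 2 A^{2}\right) = -2 - A - 2 A^{2}$)
$D{\left(t \right)} = -22 + 2 t^{2}$ ($D{\left(t \right)} = \left(t^{2} + t t\right) - 22 = \left(t^{2} + t^{2}\right) - 22 = 2 t^{2} - 22 = -22 + 2 t^{2}$)
$\frac{1}{-38930 - 26007} - D{\left(M{\left(15 \right)} \right)} = \frac{1}{-38930 - 26007} - \left(-22 + 2 \left(-2 - 15 - 2 \cdot 15^{2}\right)^{2}\right) = \frac{1}{-64937} - \left(-22 + 2 \left(-2 - 15 - 450\right)^{2}\right) = - \frac{1}{64937} - \left(-22 + 2 \left(-2 - 15 - 450\right)^{2}\right) = - \frac{1}{64937} - \left(-22 + 2 \left(-467\right)^{2}\right) = - \frac{1}{64937} - \left(-22 + 2 \cdot 218089\right) = - \frac{1}{64937} - \left(-22 + 436178\right) = - \frac{1}{64937} - 436156 = - \frac{28322662173}{64937}$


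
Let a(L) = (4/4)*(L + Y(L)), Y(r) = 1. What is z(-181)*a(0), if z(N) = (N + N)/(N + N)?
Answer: 1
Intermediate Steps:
z(N) = 1 (z(N) = (2*N)/((2*N)) = (2*N)*(1/(2*N)) = 1)
a(L) = 1 + L (a(L) = (4/4)*(L + 1) = (4*(1/4))*(1 + L) = 1*(1 + L) = 1 + L)
z(-181)*a(0) = 1*(1 + 0) = 1*1 = 1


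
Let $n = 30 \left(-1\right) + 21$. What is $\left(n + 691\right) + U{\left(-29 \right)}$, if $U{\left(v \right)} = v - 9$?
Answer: $644$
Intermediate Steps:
$U{\left(v \right)} = -9 + v$
$n = -9$ ($n = -30 + 21 = -9$)
$\left(n + 691\right) + U{\left(-29 \right)} = \left(-9 + 691\right) - 38 = 682 - 38 = 644$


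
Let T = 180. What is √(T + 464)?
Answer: 2*√161 ≈ 25.377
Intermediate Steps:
√(T + 464) = √(180 + 464) = √644 = 2*√161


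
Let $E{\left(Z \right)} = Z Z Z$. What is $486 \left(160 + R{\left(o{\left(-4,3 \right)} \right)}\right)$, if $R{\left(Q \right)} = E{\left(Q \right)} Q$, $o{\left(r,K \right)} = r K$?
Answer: $10155456$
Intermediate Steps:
$E{\left(Z \right)} = Z^{3}$ ($E{\left(Z \right)} = Z^{2} Z = Z^{3}$)
$o{\left(r,K \right)} = K r$
$R{\left(Q \right)} = Q^{4}$ ($R{\left(Q \right)} = Q^{3} Q = Q^{4}$)
$486 \left(160 + R{\left(o{\left(-4,3 \right)} \right)}\right) = 486 \left(160 + \left(3 \left(-4\right)\right)^{4}\right) = 486 \left(160 + \left(-12\right)^{4}\right) = 486 \left(160 + 20736\right) = 486 \cdot 20896 = 10155456$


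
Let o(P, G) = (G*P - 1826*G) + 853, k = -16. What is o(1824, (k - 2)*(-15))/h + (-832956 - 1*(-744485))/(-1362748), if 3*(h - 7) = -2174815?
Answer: 95563289801/1481848086956 ≈ 0.064489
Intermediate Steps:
h = -2174794/3 (h = 7 + (1/3)*(-2174815) = 7 - 2174815/3 = -2174794/3 ≈ -7.2493e+5)
o(P, G) = 853 - 1826*G + G*P (o(P, G) = (-1826*G + G*P) + 853 = 853 - 1826*G + G*P)
o(1824, (k - 2)*(-15))/h + (-832956 - 1*(-744485))/(-1362748) = (853 - 1826*(-16 - 2)*(-15) + ((-16 - 2)*(-15))*1824)/(-2174794/3) + (-832956 - 1*(-744485))/(-1362748) = (853 - (-32868)*(-15) - 18*(-15)*1824)*(-3/2174794) + (-832956 + 744485)*(-1/1362748) = (853 - 1826*270 + 270*1824)*(-3/2174794) - 88471*(-1/1362748) = (853 - 493020 + 492480)*(-3/2174794) + 88471/1362748 = 313*(-3/2174794) + 88471/1362748 = -939/2174794 + 88471/1362748 = 95563289801/1481848086956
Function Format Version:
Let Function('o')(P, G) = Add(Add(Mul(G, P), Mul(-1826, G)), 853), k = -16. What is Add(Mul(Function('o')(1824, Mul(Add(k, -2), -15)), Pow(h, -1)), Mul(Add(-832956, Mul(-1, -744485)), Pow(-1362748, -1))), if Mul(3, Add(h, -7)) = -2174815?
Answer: Rational(95563289801, 1481848086956) ≈ 0.064489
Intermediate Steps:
h = Rational(-2174794, 3) (h = Add(7, Mul(Rational(1, 3), -2174815)) = Add(7, Rational(-2174815, 3)) = Rational(-2174794, 3) ≈ -7.2493e+5)
Function('o')(P, G) = Add(853, Mul(-1826, G), Mul(G, P)) (Function('o')(P, G) = Add(Add(Mul(-1826, G), Mul(G, P)), 853) = Add(853, Mul(-1826, G), Mul(G, P)))
Add(Mul(Function('o')(1824, Mul(Add(k, -2), -15)), Pow(h, -1)), Mul(Add(-832956, Mul(-1, -744485)), Pow(-1362748, -1))) = Add(Mul(Add(853, Mul(-1826, Mul(Add(-16, -2), -15)), Mul(Mul(Add(-16, -2), -15), 1824)), Pow(Rational(-2174794, 3), -1)), Mul(Add(-832956, Mul(-1, -744485)), Pow(-1362748, -1))) = Add(Mul(Add(853, Mul(-1826, Mul(-18, -15)), Mul(Mul(-18, -15), 1824)), Rational(-3, 2174794)), Mul(Add(-832956, 744485), Rational(-1, 1362748))) = Add(Mul(Add(853, Mul(-1826, 270), Mul(270, 1824)), Rational(-3, 2174794)), Mul(-88471, Rational(-1, 1362748))) = Add(Mul(Add(853, -493020, 492480), Rational(-3, 2174794)), Rational(88471, 1362748)) = Add(Mul(313, Rational(-3, 2174794)), Rational(88471, 1362748)) = Add(Rational(-939, 2174794), Rational(88471, 1362748)) = Rational(95563289801, 1481848086956)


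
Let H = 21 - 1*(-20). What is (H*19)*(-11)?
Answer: -8569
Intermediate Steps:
H = 41 (H = 21 + 20 = 41)
(H*19)*(-11) = (41*19)*(-11) = 779*(-11) = -8569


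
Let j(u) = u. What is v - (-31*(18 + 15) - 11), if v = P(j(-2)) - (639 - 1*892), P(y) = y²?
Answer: 1291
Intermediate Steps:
v = 257 (v = (-2)² - (639 - 1*892) = 4 - (639 - 892) = 4 - 1*(-253) = 4 + 253 = 257)
v - (-31*(18 + 15) - 11) = 257 - (-31*(18 + 15) - 11) = 257 - (-31*33 - 11) = 257 - (-1023 - 11) = 257 - 1*(-1034) = 257 + 1034 = 1291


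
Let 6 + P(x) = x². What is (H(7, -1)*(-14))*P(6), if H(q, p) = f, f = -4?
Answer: 1680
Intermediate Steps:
H(q, p) = -4
P(x) = -6 + x²
(H(7, -1)*(-14))*P(6) = (-4*(-14))*(-6 + 6²) = 56*(-6 + 36) = 56*30 = 1680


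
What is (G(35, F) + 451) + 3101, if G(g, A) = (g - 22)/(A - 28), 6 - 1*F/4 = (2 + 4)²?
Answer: 525683/148 ≈ 3551.9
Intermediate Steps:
F = -120 (F = 24 - 4*(2 + 4)² = 24 - 4*6² = 24 - 4*36 = 24 - 144 = -120)
G(g, A) = (-22 + g)/(-28 + A)
(G(35, F) + 451) + 3101 = ((-22 + 35)/(-28 - 120) + 451) + 3101 = (13/(-148) + 451) + 3101 = (-1/148*13 + 451) + 3101 = (-13/148 + 451) + 3101 = 66735/148 + 3101 = 525683/148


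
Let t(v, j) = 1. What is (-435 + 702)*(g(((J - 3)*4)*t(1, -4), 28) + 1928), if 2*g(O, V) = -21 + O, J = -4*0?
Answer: 1020741/2 ≈ 5.1037e+5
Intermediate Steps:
J = 0
g(O, V) = -21/2 + O/2 (g(O, V) = (-21 + O)/2 = -21/2 + O/2)
(-435 + 702)*(g(((J - 3)*4)*t(1, -4), 28) + 1928) = (-435 + 702)*((-21/2 + (((0 - 3)*4)*1)/2) + 1928) = 267*((-21/2 + (-3*4*1)/2) + 1928) = 267*((-21/2 + (-12*1)/2) + 1928) = 267*((-21/2 + (½)*(-12)) + 1928) = 267*((-21/2 - 6) + 1928) = 267*(-33/2 + 1928) = 267*(3823/2) = 1020741/2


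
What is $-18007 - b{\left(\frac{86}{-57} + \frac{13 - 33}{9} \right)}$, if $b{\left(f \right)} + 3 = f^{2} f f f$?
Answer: $- \frac{2526678988154236}{146211169851} \approx -17281.0$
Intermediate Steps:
$b{\left(f \right)} = -3 + f^{5}$ ($b{\left(f \right)} = -3 + f^{2} f f f = -3 + f^{2} f^{2} f = -3 + f^{2} f^{3} = -3 + f^{5}$)
$-18007 - b{\left(\frac{86}{-57} + \frac{13 - 33}{9} \right)} = -18007 - \left(-3 + \left(\frac{86}{-57} + \frac{13 - 33}{9}\right)^{5}\right) = -18007 - \left(-3 + \left(86 \left(- \frac{1}{57}\right) - \frac{20}{9}\right)^{5}\right) = -18007 - \left(-3 + \left(- \frac{86}{57} - \frac{20}{9}\right)^{5}\right) = -18007 - \left(-3 + \left(- \frac{638}{171}\right)^{5}\right) = -18007 - \left(-3 - \frac{105706913843168}{146211169851}\right) = -18007 - - \frac{106145547352721}{146211169851} = -18007 + \frac{106145547352721}{146211169851} = - \frac{2526678988154236}{146211169851}$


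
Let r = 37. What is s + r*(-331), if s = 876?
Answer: -11371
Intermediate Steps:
s + r*(-331) = 876 + 37*(-331) = 876 - 12247 = -11371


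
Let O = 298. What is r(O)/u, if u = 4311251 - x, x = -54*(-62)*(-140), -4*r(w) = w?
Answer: -149/9559942 ≈ -1.5586e-5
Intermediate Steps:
r(w) = -w/4
x = -468720 (x = 3348*(-140) = -468720)
u = 4779971 (u = 4311251 - 1*(-468720) = 4311251 + 468720 = 4779971)
r(O)/u = -1/4*298/4779971 = -149/2*1/4779971 = -149/9559942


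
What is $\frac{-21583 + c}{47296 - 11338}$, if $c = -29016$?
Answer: $- \frac{50599}{35958} \approx -1.4072$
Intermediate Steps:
$\frac{-21583 + c}{47296 - 11338} = \frac{-21583 - 29016}{47296 - 11338} = - \frac{50599}{35958}$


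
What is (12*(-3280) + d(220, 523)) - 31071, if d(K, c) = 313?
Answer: -70118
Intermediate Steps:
(12*(-3280) + d(220, 523)) - 31071 = (12*(-3280) + 313) - 31071 = (-39360 + 313) - 31071 = -39047 - 31071 = -70118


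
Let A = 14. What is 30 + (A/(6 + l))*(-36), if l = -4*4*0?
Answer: -54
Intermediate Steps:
l = 0 (l = -16*0 = 0)
30 + (A/(6 + l))*(-36) = 30 + (14/(6 + 0))*(-36) = 30 + (14/6)*(-36) = 30 + ((⅙)*14)*(-36) = 30 + (7/3)*(-36) = 30 - 84 = -54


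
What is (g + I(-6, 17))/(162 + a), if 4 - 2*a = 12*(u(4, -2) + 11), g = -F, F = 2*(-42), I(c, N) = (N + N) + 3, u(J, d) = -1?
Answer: 121/104 ≈ 1.1635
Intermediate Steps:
I(c, N) = 3 + 2*N (I(c, N) = 2*N + 3 = 3 + 2*N)
F = -84
g = 84 (g = -1*(-84) = 84)
a = -58 (a = 2 - 6*(-1 + 11) = 2 - 6*10 = 2 - ½*120 = 2 - 60 = -58)
(g + I(-6, 17))/(162 + a) = (84 + (3 + 2*17))/(162 - 58) = (84 + (3 + 34))/104 = (84 + 37)*(1/104) = 121*(1/104) = 121/104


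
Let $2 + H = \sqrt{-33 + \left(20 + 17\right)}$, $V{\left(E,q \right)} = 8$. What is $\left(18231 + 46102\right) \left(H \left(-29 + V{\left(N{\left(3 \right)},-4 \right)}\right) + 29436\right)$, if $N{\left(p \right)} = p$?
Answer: $1893706188$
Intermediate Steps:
$H = 0$ ($H = -2 + \sqrt{-33 + \left(20 + 17\right)} = -2 + \sqrt{-33 + 37} = -2 + \sqrt{4} = -2 + 2 = 0$)
$\left(18231 + 46102\right) \left(H \left(-29 + V{\left(N{\left(3 \right)},-4 \right)}\right) + 29436\right) = \left(18231 + 46102\right) \left(0 \left(-29 + 8\right) + 29436\right) = 64333 \left(0 \left(-21\right) + 29436\right) = 64333 \left(0 + 29436\right) = 64333 \cdot 29436 = 1893706188$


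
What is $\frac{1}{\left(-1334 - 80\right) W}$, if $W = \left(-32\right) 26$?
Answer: $\frac{1}{1176448} \approx 8.5002 \cdot 10^{-7}$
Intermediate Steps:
$W = -832$
$\frac{1}{\left(-1334 - 80\right) W} = \frac{1}{\left(-1334 - 80\right) \left(-832\right)} = \frac{1}{-1414} \left(- \frac{1}{832}\right) = \left(- \frac{1}{1414}\right) \left(- \frac{1}{832}\right) = \frac{1}{1176448}$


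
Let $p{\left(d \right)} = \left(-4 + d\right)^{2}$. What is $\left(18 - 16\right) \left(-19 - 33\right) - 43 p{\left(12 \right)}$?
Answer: $-2856$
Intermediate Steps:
$\left(18 - 16\right) \left(-19 - 33\right) - 43 p{\left(12 \right)} = \left(18 - 16\right) \left(-19 - 33\right) - 43 \left(-4 + 12\right)^{2} = 2 \left(-52\right) - 43 \cdot 8^{2} = -104 - 2752 = -2856$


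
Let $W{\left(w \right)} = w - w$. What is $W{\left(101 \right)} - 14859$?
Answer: $-14859$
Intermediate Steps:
$W{\left(w \right)} = 0$
$W{\left(101 \right)} - 14859 = 0 - 14859 = -14859$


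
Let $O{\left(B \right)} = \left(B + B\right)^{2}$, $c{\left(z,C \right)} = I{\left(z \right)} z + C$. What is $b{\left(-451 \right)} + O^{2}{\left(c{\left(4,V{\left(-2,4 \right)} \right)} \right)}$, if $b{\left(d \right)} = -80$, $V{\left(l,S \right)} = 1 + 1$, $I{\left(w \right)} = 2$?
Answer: $159920$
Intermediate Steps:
$V{\left(l,S \right)} = 2$
$c{\left(z,C \right)} = C + 2 z$ ($c{\left(z,C \right)} = 2 z + C = C + 2 z$)
$O{\left(B \right)} = 4 B^{2}$ ($O{\left(B \right)} = \left(2 B\right)^{2} = 4 B^{2}$)
$b{\left(-451 \right)} + O^{2}{\left(c{\left(4,V{\left(-2,4 \right)} \right)} \right)} = -80 + \left(4 \left(2 + 2 \cdot 4\right)^{2}\right)^{2} = -80 + \left(4 \left(2 + 8\right)^{2}\right)^{2} = -80 + \left(4 \cdot 10^{2}\right)^{2} = -80 + \left(4 \cdot 100\right)^{2} = -80 + 400^{2} = -80 + 160000 = 159920$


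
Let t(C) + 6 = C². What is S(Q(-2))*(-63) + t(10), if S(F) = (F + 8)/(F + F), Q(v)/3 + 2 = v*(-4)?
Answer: 97/2 ≈ 48.500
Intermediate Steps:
Q(v) = -6 - 12*v (Q(v) = -6 + 3*(v*(-4)) = -6 + 3*(-4*v) = -6 - 12*v)
t(C) = -6 + C²
S(F) = (8 + F)/(2*F) (S(F) = (8 + F)/((2*F)) = (8 + F)*(1/(2*F)) = (8 + F)/(2*F))
S(Q(-2))*(-63) + t(10) = ((8 + (-6 - 12*(-2)))/(2*(-6 - 12*(-2))))*(-63) + (-6 + 10²) = ((8 + (-6 + 24))/(2*(-6 + 24)))*(-63) + (-6 + 100) = ((½)*(8 + 18)/18)*(-63) + 94 = ((½)*(1/18)*26)*(-63) + 94 = (13/18)*(-63) + 94 = -91/2 + 94 = 97/2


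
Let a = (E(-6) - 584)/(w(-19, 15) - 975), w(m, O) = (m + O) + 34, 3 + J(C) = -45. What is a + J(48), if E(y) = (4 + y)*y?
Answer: -44788/945 ≈ -47.395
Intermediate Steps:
J(C) = -48 (J(C) = -3 - 45 = -48)
w(m, O) = 34 + O + m (w(m, O) = (O + m) + 34 = 34 + O + m)
E(y) = y*(4 + y)
a = 572/945 (a = (-6*(4 - 6) - 584)/((34 + 15 - 19) - 975) = (-6*(-2) - 584)/(30 - 975) = (12 - 584)/(-945) = -572*(-1/945) = 572/945 ≈ 0.60529)
a + J(48) = 572/945 - 48 = -44788/945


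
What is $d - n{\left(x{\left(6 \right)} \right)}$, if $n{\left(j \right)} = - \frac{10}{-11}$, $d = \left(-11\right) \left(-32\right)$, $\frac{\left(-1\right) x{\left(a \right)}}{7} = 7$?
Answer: $\frac{3862}{11} \approx 351.09$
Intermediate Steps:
$x{\left(a \right)} = -49$ ($x{\left(a \right)} = \left(-7\right) 7 = -49$)
$d = 352$
$n{\left(j \right)} = \frac{10}{11}$ ($n{\left(j \right)} = \left(-10\right) \left(- \frac{1}{11}\right) = \frac{10}{11}$)
$d - n{\left(x{\left(6 \right)} \right)} = 352 - \frac{10}{11} = \frac{3862}{11}$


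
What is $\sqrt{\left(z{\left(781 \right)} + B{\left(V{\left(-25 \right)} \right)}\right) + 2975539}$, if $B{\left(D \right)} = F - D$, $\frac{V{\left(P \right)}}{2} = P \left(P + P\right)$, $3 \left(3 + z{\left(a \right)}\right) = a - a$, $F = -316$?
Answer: $4 \sqrt{185795} \approx 1724.2$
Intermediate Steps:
$z{\left(a \right)} = -3$ ($z{\left(a \right)} = -3 + \frac{a - a}{3} = -3 + \frac{1}{3} \cdot 0 = -3 + 0 = -3$)
$V{\left(P \right)} = 4 P^{2}$ ($V{\left(P \right)} = 2 P \left(P + P\right) = 2 P 2 P = 2 \cdot 2 P^{2} = 4 P^{2}$)
$B{\left(D \right)} = -316 - D$
$\sqrt{\left(z{\left(781 \right)} + B{\left(V{\left(-25 \right)} \right)}\right) + 2975539} = \sqrt{\left(-3 - \left(316 + 4 \left(-25\right)^{2}\right)\right) + 2975539} = \sqrt{\left(-3 - \left(316 + 4 \cdot 625\right)\right) + 2975539} = \sqrt{\left(-3 - 2816\right) + 2975539} = \sqrt{-2819 + 2975539} = \sqrt{2972720} = 4 \sqrt{185795}$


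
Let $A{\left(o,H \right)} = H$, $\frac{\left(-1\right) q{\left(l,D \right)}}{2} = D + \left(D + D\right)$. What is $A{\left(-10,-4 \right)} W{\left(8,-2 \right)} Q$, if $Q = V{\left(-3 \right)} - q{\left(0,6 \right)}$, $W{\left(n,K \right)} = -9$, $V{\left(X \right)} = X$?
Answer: $1188$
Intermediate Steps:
$q{\left(l,D \right)} = - 6 D$ ($q{\left(l,D \right)} = - 2 \left(D + \left(D + D\right)\right) = - 2 \left(D + 2 D\right) = - 2 \cdot 3 D = - 6 D$)
$Q = 33$ ($Q = -3 - \left(-6\right) 6 = -3 - -36 = -3 + 36 = 33$)
$A{\left(-10,-4 \right)} W{\left(8,-2 \right)} Q = \left(-4\right) \left(-9\right) 33 = 36 \cdot 33 = 1188$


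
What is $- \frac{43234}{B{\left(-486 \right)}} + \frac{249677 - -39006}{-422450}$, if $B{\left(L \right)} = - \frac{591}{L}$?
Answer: $- \frac{2958857805151}{83222650} \approx -35554.0$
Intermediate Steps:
$- \frac{43234}{B{\left(-486 \right)}} + \frac{249677 - -39006}{-422450} = - \frac{43234}{\left(-591\right) \frac{1}{-486}} + \frac{249677 - -39006}{-422450} = - \frac{43234}{\left(-591\right) \left(- \frac{1}{486}\right)} + \left(249677 + 39006\right) \left(- \frac{1}{422450}\right) = - \frac{43234}{\frac{197}{162}} + 288683 \left(- \frac{1}{422450}\right) = \left(-43234\right) \frac{162}{197} - \frac{288683}{422450} = - \frac{7003908}{197} - \frac{288683}{422450} = - \frac{2958857805151}{83222650}$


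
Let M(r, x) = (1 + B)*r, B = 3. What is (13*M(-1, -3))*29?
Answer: -1508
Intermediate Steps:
M(r, x) = 4*r (M(r, x) = (1 + 3)*r = 4*r)
(13*M(-1, -3))*29 = (13*(4*(-1)))*29 = (13*(-4))*29 = -52*29 = -1508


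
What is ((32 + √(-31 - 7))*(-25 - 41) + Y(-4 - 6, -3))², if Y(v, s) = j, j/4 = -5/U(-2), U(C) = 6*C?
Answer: 38591809/9 + 278564*I*√38 ≈ 4.288e+6 + 1.7172e+6*I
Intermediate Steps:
j = 5/3 (j = 4*(-5/(6*(-2))) = 4*(-5/(-12)) = 4*(-5*(-1/12)) = 4*(5/12) = 5/3 ≈ 1.6667)
Y(v, s) = 5/3
((32 + √(-31 - 7))*(-25 - 41) + Y(-4 - 6, -3))² = ((32 + √(-31 - 7))*(-25 - 41) + 5/3)² = ((32 + √(-38))*(-66) + 5/3)² = ((32 + I*√38)*(-66) + 5/3)² = ((-2112 - 66*I*√38) + 5/3)² = (-6331/3 - 66*I*√38)²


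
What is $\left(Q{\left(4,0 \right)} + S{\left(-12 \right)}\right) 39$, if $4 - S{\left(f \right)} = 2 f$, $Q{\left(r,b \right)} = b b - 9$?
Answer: $741$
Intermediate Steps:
$Q{\left(r,b \right)} = -9 + b^{2}$ ($Q{\left(r,b \right)} = b^{2} - 9 = -9 + b^{2}$)
$S{\left(f \right)} = 4 - 2 f$
$\left(Q{\left(4,0 \right)} + S{\left(-12 \right)}\right) 39 = \left(\left(-9 + 0^{2}\right) + \left(4 - -24\right)\right) 39 = \left(\left(-9 + 0\right) + \left(4 + 24\right)\right) 39 = \left(-9 + 28\right) 39 = 19 \cdot 39 = 741$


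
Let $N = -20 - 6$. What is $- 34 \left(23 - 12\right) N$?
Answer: $9724$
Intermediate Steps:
$N = -26$
$- 34 \left(23 - 12\right) N = - 34 \left(23 - 12\right) \left(-26\right) = \left(-34\right) 11 \left(-26\right) = \left(-374\right) \left(-26\right) = 9724$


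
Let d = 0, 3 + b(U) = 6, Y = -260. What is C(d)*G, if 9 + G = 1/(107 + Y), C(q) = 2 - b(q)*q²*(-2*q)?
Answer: -2756/153 ≈ -18.013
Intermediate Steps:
b(U) = 3 (b(U) = -3 + 6 = 3)
C(q) = 2 + 6*q³ (C(q) = 2 - 3*q²*(-2*q) = 2 - (-6)*q³ = 2 + 6*q³)
G = -1378/153 (G = -9 + 1/(107 - 260) = -9 + 1/(-153) = -9 - 1/153 = -1378/153 ≈ -9.0065)
C(d)*G = (2 + 6*0³)*(-1378/153) = (2 + 6*0)*(-1378/153) = (2 + 0)*(-1378/153) = 2*(-1378/153) = -2756/153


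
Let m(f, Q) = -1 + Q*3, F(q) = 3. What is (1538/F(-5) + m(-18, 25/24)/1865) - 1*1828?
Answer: -58874269/44760 ≈ -1315.3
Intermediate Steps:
m(f, Q) = -1 + 3*Q
(1538/F(-5) + m(-18, 25/24)/1865) - 1*1828 = (1538/3 + (-1 + 3*(25/24))/1865) - 1*1828 = (1538*(⅓) + (-1 + 3*(25*(1/24)))*(1/1865)) - 1828 = (1538/3 + (-1 + 3*(25/24))*(1/1865)) - 1828 = (1538/3 + (-1 + 25/8)*(1/1865)) - 1828 = (1538/3 + (17/8)*(1/1865)) - 1828 = (1538/3 + 17/14920) - 1828 = 22947011/44760 - 1828 = -58874269/44760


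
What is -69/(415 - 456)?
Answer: 69/41 ≈ 1.6829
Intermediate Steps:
-69/(415 - 456) = -69/(-41) = -69*(-1/41) = 69/41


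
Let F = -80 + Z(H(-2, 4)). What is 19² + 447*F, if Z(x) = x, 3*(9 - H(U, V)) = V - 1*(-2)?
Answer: -32270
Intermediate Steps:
H(U, V) = 25/3 - V/3 (H(U, V) = 9 - (V - 1*(-2))/3 = 9 - (V + 2)/3 = 9 - (2 + V)/3 = 9 + (-⅔ - V/3) = 25/3 - V/3)
F = -73 (F = -80 + (25/3 - ⅓*4) = -80 + (25/3 - 4/3) = -80 + 7 = -73)
19² + 447*F = 19² + 447*(-73) = 361 - 32631 = -32270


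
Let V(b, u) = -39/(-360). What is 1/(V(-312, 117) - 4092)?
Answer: -120/491027 ≈ -0.00024439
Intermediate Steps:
V(b, u) = 13/120 (V(b, u) = -39*(-1/360) = 13/120)
1/(V(-312, 117) - 4092) = 1/(13/120 - 4092) = 1/(-491027/120) = -120/491027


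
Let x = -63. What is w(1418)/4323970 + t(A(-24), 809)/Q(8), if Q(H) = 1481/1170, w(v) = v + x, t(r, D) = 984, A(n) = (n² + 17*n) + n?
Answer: 995620437671/1280759914 ≈ 777.37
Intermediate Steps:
A(n) = n² + 18*n
w(v) = -63 + v (w(v) = v - 63 = -63 + v)
Q(H) = 1481/1170 (Q(H) = 1481*(1/1170) = 1481/1170)
w(1418)/4323970 + t(A(-24), 809)/Q(8) = (-63 + 1418)/4323970 + 984/(1481/1170) = 1355*(1/4323970) + 984*(1170/1481) = 271/864794 + 1151280/1481 = 995620437671/1280759914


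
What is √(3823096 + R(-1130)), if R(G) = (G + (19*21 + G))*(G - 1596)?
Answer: √8896182 ≈ 2982.6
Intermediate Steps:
R(G) = (-1596 + G)*(399 + 2*G) (R(G) = (G + (399 + G))*(-1596 + G) = (399 + 2*G)*(-1596 + G) = (-1596 + G)*(399 + 2*G))
√(3823096 + R(-1130)) = √(3823096 + (-636804 - 2793*(-1130) + 2*(-1130)²)) = √(3823096 + (-636804 + 3156090 + 2*1276900)) = √(3823096 + (-636804 + 3156090 + 2553800)) = √(3823096 + 5073086) = √8896182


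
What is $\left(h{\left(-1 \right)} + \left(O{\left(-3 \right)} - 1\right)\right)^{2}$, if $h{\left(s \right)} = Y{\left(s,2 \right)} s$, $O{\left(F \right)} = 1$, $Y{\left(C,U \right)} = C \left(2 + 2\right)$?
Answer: $16$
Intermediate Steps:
$Y{\left(C,U \right)} = 4 C$ ($Y{\left(C,U \right)} = C 4 = 4 C$)
$h{\left(s \right)} = 4 s^{2}$ ($h{\left(s \right)} = 4 s s = 4 s^{2}$)
$\left(h{\left(-1 \right)} + \left(O{\left(-3 \right)} - 1\right)\right)^{2} = \left(4 \left(-1\right)^{2} + \left(1 - 1\right)\right)^{2} = \left(4 \cdot 1 + \left(1 - 1\right)\right)^{2} = \left(4 + 0\right)^{2} = 4^{2} = 16$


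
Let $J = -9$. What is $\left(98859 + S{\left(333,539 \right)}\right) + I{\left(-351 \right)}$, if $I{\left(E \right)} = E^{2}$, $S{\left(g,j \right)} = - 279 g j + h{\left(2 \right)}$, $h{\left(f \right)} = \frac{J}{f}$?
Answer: $- \frac{99709635}{2} \approx -4.9855 \cdot 10^{7}$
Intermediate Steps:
$h{\left(f \right)} = - \frac{9}{f}$
$S{\left(g,j \right)} = - \frac{9}{2} - 279 g j$ ($S{\left(g,j \right)} = - 279 g j - \frac{9}{2} = - \frac{9}{2} - 279 g j$)
$\left(98859 + S{\left(333,539 \right)}\right) + I{\left(-351 \right)} = \left(98859 - \left(\frac{9}{2} + 92907 \cdot 539\right)\right) + \left(-351\right)^{2} = \left(98859 - \frac{100153755}{2}\right) + 123201 = - \frac{99956037}{2} + 123201 = - \frac{99709635}{2}$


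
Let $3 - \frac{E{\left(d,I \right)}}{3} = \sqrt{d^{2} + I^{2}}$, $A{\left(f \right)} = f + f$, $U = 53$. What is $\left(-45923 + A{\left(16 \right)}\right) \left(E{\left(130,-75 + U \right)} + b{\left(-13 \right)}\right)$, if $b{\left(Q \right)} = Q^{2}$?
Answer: $-8168598 + 275346 \sqrt{4346} \approx 9.9834 \cdot 10^{6}$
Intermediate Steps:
$A{\left(f \right)} = 2 f$
$E{\left(d,I \right)} = 9 - 3 \sqrt{I^{2} + d^{2}}$ ($E{\left(d,I \right)} = 9 - 3 \sqrt{d^{2} + I^{2}} = 9 - 3 \sqrt{I^{2} + d^{2}}$)
$\left(-45923 + A{\left(16 \right)}\right) \left(E{\left(130,-75 + U \right)} + b{\left(-13 \right)}\right) = \left(-45923 + 2 \cdot 16\right) \left(\left(9 - 3 \sqrt{\left(-75 + 53\right)^{2} + 130^{2}}\right) + \left(-13\right)^{2}\right) = \left(-45923 + 32\right) \left(\left(9 - 3 \sqrt{\left(-22\right)^{2} + 16900}\right) + 169\right) = - 45891 \left(\left(9 - 3 \sqrt{484 + 16900}\right) + 169\right) = - 45891 \left(\left(9 - 3 \sqrt{17384}\right) + 169\right) = - 45891 \left(\left(9 - 3 \cdot 2 \sqrt{4346}\right) + 169\right) = - 45891 \left(\left(9 - 6 \sqrt{4346}\right) + 169\right) = - 45891 \left(178 - 6 \sqrt{4346}\right) = -8168598 + 275346 \sqrt{4346}$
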